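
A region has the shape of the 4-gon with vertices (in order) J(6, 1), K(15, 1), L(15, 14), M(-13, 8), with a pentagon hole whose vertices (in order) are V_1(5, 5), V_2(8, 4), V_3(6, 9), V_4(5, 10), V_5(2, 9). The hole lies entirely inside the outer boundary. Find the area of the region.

197

Outer boundary:
Σ = (-9) + (195) + (302) + (-61) = 427
Area = |Σ|/2 = 213.5.
Hole:
Apply the shoelace (surveyor's) formula: 2A = Σ (x_i·y_{i+1} − x_{i+1}·y_i), indices taken mod 5.
V_1→V_2: (5)(4) − (8)(5) = -20
V_2→V_3: (8)(9) − (6)(4) = 48
V_3→V_4: (6)(10) − (5)(9) = 15
V_4→V_5: (5)(9) − (2)(10) = 25
V_5→V_1: (2)(5) − (5)(9) = -35
Σ = 33
Area = |Σ|/2 = 16.5.
Net area = 213.5 − 16.5 = 197.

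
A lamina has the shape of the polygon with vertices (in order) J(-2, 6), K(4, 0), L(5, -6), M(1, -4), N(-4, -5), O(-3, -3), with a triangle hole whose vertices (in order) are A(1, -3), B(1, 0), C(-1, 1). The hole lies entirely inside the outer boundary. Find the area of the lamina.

Outer boundary:
Apply the shoelace formula: 2A = Σ (x_i·y_{i+1} − x_{i+1}·y_i), indices taken mod 6.
J→K: (-2)(0) − (4)(6) = -24
K→L: (4)(-6) − (5)(0) = -24
L→M: (5)(-4) − (1)(-6) = -14
M→N: (1)(-5) − (-4)(-4) = -21
N→O: (-4)(-3) − (-3)(-5) = -3
O→J: (-3)(6) − (-2)(-3) = -24
Σ = -110
Area = |Σ|/2 = 55.
Hole:
Σ = (3) + (1) + (2) = 6
Area = |Σ|/2 = 3.
Net area = 55 − 3 = 52.

52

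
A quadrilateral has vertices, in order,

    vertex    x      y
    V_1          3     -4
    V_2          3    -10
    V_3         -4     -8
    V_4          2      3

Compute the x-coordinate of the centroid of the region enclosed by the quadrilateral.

Apply Gauss's area formula. First the cross-terms c_i = x_i·y_{i+1} − x_{i+1}·y_i:
  -18, -64, 4, -17  ⇒  2A = -95, A = -47.5.
Then Σ (x_i + x_{i+1})·c_i = -137, so x̄ = -137 / (6·(-47.5)) = 137/285.

137/285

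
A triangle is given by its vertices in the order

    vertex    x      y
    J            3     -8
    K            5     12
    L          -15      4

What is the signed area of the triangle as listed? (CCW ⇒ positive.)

192

Cross-terms: 76, 200, 108  ⇒  Σ = 384
Signed area = Σ/2 = 192 (positive ⇒ counter-clockwise traversal).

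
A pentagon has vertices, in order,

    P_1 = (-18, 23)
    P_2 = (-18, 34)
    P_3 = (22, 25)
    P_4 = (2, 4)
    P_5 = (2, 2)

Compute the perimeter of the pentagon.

112

|P_1P_2| = √((0)² + (11)²) = √121 = 11
|P_2P_3| = √((40)² + (-9)²) = √1681 = 41
|P_3P_4| = √((-20)² + (-21)²) = √841 = 29
|P_4P_5| = √((0)² + (-2)²) = √4 = 2
|P_5P_1| = √((-20)² + (21)²) = √841 = 29
Perimeter = 11 + 41 + 29 + 2 + 29 = 112.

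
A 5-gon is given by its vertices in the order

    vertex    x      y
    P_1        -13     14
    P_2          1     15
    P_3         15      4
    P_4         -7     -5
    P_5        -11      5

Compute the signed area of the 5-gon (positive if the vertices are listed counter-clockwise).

-328

Apply the shoelace (surveyor's) formula: 2A = Σ (x_i·y_{i+1} − x_{i+1}·y_i), indices taken mod 5.
Σ = (-209) + (-221) + (-47) + (-90) + (-89) = -656
Signed area = Σ/2 = -328 (negative ⇒ clockwise traversal).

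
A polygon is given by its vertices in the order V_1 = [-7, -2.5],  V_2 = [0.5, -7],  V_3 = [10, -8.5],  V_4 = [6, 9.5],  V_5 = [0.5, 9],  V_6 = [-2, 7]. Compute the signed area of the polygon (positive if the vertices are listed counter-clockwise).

Apply Gauss's area formula: 2A = Σ (x_i·y_{i+1} − x_{i+1}·y_i), indices taken mod 6.
Cross-terms: 50.25, 65.75, 146, 49.25, 21.5, 54  ⇒  Σ = 386.75
Signed area = Σ/2 = 193.375 (positive ⇒ counter-clockwise traversal).

193.375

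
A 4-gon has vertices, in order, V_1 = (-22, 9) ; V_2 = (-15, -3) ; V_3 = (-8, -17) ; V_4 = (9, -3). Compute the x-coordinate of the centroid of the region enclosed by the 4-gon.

Apply Gauss's area formula. First the cross-terms c_i = x_i·y_{i+1} − x_{i+1}·y_i:
  201, 231, 177, 15  ⇒  2A = 624, A = 312.
Then Σ (x_i + x_{i+1})·c_i = -12768, so x̄ = -12768 / (6·312) = -266/39.

-266/39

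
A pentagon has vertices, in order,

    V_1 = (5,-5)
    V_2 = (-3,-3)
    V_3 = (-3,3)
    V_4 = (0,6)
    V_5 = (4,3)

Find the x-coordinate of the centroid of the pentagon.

0.824

Apply the surveyor's formula. First the cross-terms c_i = x_i·y_{i+1} − x_{i+1}·y_i:
  -30, -18, -18, -24, -35  ⇒  2A = -125, A = -62.5.
Then Σ (x_i + x_{i+1})·c_i = -309, so x̄ = -309 / (6·(-62.5)) = 0.824.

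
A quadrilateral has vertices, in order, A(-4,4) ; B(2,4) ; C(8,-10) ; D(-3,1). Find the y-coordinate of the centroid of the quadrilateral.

Apply the shoelace (surveyor's) formula. First the cross-terms c_i = x_i·y_{i+1} − x_{i+1}·y_i:
  -24, -52, -22, -8  ⇒  2A = -106, A = -53.
Then Σ (y_i + y_{i+1})·c_i = 278, so ȳ = 278 / (6·(-53)) = -139/159.

-139/159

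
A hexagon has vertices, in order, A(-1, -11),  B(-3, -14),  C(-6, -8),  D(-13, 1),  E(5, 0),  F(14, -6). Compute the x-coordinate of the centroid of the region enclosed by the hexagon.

-1/12

Apply the shoelace formula. First the cross-terms c_i = x_i·y_{i+1} − x_{i+1}·y_i:
  -19, -60, -110, -5, -30, -160  ⇒  2A = -384, A = -192.
Then Σ (x_i + x_{i+1})·c_i = 96, so x̄ = 96 / (6·(-192)) = -1/12.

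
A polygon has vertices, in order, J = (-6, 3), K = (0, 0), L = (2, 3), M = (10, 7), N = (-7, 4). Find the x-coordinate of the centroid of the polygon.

3/19

Apply Gauss's area formula. First the cross-terms c_i = x_i·y_{i+1} − x_{i+1}·y_i:
  0, 0, -16, 89, 3  ⇒  2A = 76, A = 38.
Then Σ (x_i + x_{i+1})·c_i = 36, so x̄ = 36 / (6·38) = 3/19.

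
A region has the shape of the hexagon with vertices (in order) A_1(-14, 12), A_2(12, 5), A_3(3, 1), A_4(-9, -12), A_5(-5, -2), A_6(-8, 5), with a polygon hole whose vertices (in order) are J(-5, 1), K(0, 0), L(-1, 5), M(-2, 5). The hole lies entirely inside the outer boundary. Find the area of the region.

Outer boundary:
Apply Gauss's area formula: 2A = Σ (x_i·y_{i+1} − x_{i+1}·y_i), indices taken mod 6.
Cross-terms: -214, -3, -27, -42, -41, -26  ⇒  Σ = -353
Area = |Σ|/2 = 176.5.
Hole:
Apply Gauss's area formula: 2A = Σ (x_i·y_{i+1} − x_{i+1}·y_i), indices taken mod 4.
J→K: (-5)(0) − (0)(1) = 0
K→L: (0)(5) − (-1)(0) = 0
L→M: (-1)(5) − (-2)(5) = 5
M→J: (-2)(1) − (-5)(5) = 23
Σ = 28
Area = |Σ|/2 = 14.
Net area = 176.5 − 14 = 162.5.

162.5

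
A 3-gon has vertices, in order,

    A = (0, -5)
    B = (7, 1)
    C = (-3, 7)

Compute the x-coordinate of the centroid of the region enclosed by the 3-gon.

Apply the shoelace formula. First the cross-terms c_i = x_i·y_{i+1} − x_{i+1}·y_i:
  35, 52, 15  ⇒  2A = 102, A = 51.
Then Σ (x_i + x_{i+1})·c_i = 408, so x̄ = 408 / (6·51) = 4/3.

4/3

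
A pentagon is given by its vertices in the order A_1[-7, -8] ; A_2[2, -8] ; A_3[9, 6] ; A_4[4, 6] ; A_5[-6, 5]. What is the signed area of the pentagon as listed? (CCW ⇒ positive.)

Apply Gauss's area formula: 2A = Σ (x_i·y_{i+1} − x_{i+1}·y_i), indices taken mod 5.
Σ = (72) + (84) + (30) + (56) + (83) = 325
Signed area = Σ/2 = 162.5 (positive ⇒ counter-clockwise traversal).

162.5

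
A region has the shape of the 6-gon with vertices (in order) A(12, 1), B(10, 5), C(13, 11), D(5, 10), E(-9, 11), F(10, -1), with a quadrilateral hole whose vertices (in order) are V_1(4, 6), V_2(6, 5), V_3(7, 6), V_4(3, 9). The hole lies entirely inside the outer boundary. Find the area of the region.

Outer boundary:
Apply the shoelace formula: 2A = Σ (x_i·y_{i+1} − x_{i+1}·y_i), indices taken mod 6.
Σ = (50) + (45) + (75) + (145) + (-101) + (22) = 236
Area = |Σ|/2 = 118.
Hole:
Σ = (-16) + (1) + (45) + (-18) = 12
Area = |Σ|/2 = 6.
Net area = 118 − 6 = 112.

112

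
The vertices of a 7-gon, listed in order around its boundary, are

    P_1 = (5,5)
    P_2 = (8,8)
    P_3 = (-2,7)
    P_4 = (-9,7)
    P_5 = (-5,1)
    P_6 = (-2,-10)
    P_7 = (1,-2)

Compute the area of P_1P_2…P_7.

114

Apply the shoelace (surveyor's) formula: 2A = Σ (x_i·y_{i+1} − x_{i+1}·y_i), indices taken mod 7.
Σ = (0) + (72) + (49) + (26) + (52) + (14) + (15) = 228
Area = |Σ|/2 = 114.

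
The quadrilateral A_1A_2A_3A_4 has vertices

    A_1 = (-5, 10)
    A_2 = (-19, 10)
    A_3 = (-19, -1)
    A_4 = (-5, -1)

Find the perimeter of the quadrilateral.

50

|A_1A_2| = √((-14)² + (0)²) = √196 = 14
|A_2A_3| = √((0)² + (-11)²) = √121 = 11
|A_3A_4| = √((14)² + (0)²) = √196 = 14
|A_4A_1| = √((0)² + (11)²) = √121 = 11
Perimeter = 14 + 11 + 14 + 11 = 50.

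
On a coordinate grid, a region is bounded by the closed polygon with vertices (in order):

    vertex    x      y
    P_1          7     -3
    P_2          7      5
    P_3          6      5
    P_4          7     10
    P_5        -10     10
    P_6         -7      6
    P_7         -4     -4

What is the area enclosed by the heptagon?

179

Apply the shoelace (surveyor's) formula: 2A = Σ (x_i·y_{i+1} − x_{i+1}·y_i), indices taken mod 7.
Σ = (56) + (5) + (25) + (170) + (10) + (52) + (40) = 358
Area = |Σ|/2 = 179.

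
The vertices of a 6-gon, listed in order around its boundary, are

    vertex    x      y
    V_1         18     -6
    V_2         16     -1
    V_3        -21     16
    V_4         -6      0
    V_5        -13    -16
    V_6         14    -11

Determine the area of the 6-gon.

493

Σ = (78) + (235) + (96) + (96) + (367) + (114) = 986
Area = |Σ|/2 = 493.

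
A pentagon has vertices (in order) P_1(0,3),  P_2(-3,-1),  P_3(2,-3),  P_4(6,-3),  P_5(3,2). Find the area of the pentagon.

31

Apply the shoelace (surveyor's) formula: 2A = Σ (x_i·y_{i+1} − x_{i+1}·y_i), indices taken mod 5.
Cross-terms: 9, 11, 12, 21, 9  ⇒  Σ = 62
Area = |Σ|/2 = 31.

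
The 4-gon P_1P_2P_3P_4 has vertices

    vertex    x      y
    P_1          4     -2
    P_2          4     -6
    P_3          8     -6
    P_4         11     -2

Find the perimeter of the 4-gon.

|P_1P_2| = √((0)² + (-4)²) = √16 = 4
|P_2P_3| = √((4)² + (0)²) = √16 = 4
|P_3P_4| = √((3)² + (4)²) = √25 = 5
|P_4P_1| = √((-7)² + (0)²) = √49 = 7
Perimeter = 4 + 4 + 5 + 7 = 20.

20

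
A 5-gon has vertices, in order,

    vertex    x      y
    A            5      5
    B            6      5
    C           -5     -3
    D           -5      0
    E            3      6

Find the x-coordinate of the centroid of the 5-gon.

Apply Gauss's area formula. First the cross-terms c_i = x_i·y_{i+1} − x_{i+1}·y_i:
  -5, 7, -15, -30, -15  ⇒  2A = -58, A = -29.
Then Σ (x_i + x_{i+1})·c_i = 42, so x̄ = 42 / (6·(-29)) = -7/29.

-7/29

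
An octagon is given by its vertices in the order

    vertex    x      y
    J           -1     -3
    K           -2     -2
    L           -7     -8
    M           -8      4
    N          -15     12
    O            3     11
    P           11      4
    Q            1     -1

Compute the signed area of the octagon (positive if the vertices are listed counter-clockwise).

-229.5

Apply the shoelace formula: 2A = Σ (x_i·y_{i+1} − x_{i+1}·y_i), indices taken mod 8.
J→K: (-1)(-2) − (-2)(-3) = -4
K→L: (-2)(-8) − (-7)(-2) = 2
L→M: (-7)(4) − (-8)(-8) = -92
M→N: (-8)(12) − (-15)(4) = -36
N→O: (-15)(11) − (3)(12) = -201
O→P: (3)(4) − (11)(11) = -109
P→Q: (11)(-1) − (1)(4) = -15
Q→J: (1)(-3) − (-1)(-1) = -4
Σ = -459
Signed area = Σ/2 = -229.5 (negative ⇒ clockwise traversal).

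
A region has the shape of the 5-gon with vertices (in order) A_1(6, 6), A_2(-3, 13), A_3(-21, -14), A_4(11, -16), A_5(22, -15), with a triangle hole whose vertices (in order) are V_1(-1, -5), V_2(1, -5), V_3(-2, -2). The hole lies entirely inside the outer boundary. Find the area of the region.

Outer boundary:
Apply the shoelace formula: 2A = Σ (x_i·y_{i+1} − x_{i+1}·y_i), indices taken mod 5.
Cross-terms: 96, 315, 490, 187, 222  ⇒  Σ = 1310
Area = |Σ|/2 = 655.
Hole:
Apply the shoelace formula: 2A = Σ (x_i·y_{i+1} − x_{i+1}·y_i), indices taken mod 3.
Σ = (10) + (-12) + (8) = 6
Area = |Σ|/2 = 3.
Net area = 655 − 3 = 652.

652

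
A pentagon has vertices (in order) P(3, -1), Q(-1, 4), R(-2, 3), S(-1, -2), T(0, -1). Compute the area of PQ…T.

Cross-terms: 11, 5, 7, 1, 3  ⇒  Σ = 27
Area = |Σ|/2 = 13.5.

13.5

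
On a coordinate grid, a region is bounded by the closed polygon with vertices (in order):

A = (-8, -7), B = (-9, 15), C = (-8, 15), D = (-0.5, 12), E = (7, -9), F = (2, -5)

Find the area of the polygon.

218.5

Apply the shoelace formula: 2A = Σ (x_i·y_{i+1} − x_{i+1}·y_i), indices taken mod 6.
Σ = (-183) + (-15) + (-88.5) + (-79.5) + (-17) + (-54) = -437
Area = |Σ|/2 = 218.5.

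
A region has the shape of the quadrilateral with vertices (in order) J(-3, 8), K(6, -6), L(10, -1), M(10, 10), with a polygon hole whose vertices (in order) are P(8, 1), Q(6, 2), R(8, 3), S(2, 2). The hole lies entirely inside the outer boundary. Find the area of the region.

Outer boundary:
Σ = (-30) + (54) + (110) + (110) = 244
Area = |Σ|/2 = 122.
Hole:
Apply the surveyor's formula: 2A = Σ (x_i·y_{i+1} − x_{i+1}·y_i), indices taken mod 4.
P→Q: (8)(2) − (6)(1) = 10
Q→R: (6)(3) − (8)(2) = 2
R→S: (8)(2) − (2)(3) = 10
S→P: (2)(1) − (8)(2) = -14
Σ = 8
Area = |Σ|/2 = 4.
Net area = 122 − 4 = 118.

118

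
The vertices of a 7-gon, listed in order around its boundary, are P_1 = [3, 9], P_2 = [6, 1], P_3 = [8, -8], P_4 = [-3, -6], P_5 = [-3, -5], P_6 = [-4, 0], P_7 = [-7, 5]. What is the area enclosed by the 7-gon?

Apply the shoelace formula: 2A = Σ (x_i·y_{i+1} − x_{i+1}·y_i), indices taken mod 7.
Σ = (-51) + (-56) + (-72) + (-3) + (-20) + (-20) + (-78) = -300
Area = |Σ|/2 = 150.

150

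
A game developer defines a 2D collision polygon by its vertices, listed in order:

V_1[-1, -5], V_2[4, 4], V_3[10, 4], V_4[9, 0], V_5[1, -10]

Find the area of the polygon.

74.5

Apply the surveyor's formula: 2A = Σ (x_i·y_{i+1} − x_{i+1}·y_i), indices taken mod 5.
Cross-terms: 16, -24, -36, -90, -15  ⇒  Σ = -149
Area = |Σ|/2 = 74.5.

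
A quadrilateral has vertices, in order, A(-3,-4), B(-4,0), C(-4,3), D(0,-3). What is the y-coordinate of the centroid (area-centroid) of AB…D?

Apply Gauss's area formula. First the cross-terms c_i = x_i·y_{i+1} − x_{i+1}·y_i:
  -16, -12, 12, -9  ⇒  2A = -25, A = -12.5.
Then Σ (y_i + y_{i+1})·c_i = 91, so ȳ = 91 / (6·(-12.5)) = -91/75.

-91/75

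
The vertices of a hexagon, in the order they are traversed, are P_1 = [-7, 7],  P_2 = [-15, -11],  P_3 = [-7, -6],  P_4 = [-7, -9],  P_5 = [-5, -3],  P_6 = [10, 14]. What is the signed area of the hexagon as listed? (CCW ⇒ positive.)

Apply the shoelace formula: 2A = Σ (x_i·y_{i+1} − x_{i+1}·y_i), indices taken mod 6.
P_1→P_2: (-7)(-11) − (-15)(7) = 182
P_2→P_3: (-15)(-6) − (-7)(-11) = 13
P_3→P_4: (-7)(-9) − (-7)(-6) = 21
P_4→P_5: (-7)(-3) − (-5)(-9) = -24
P_5→P_6: (-5)(14) − (10)(-3) = -40
P_6→P_1: (10)(7) − (-7)(14) = 168
Σ = 320
Signed area = Σ/2 = 160 (positive ⇒ counter-clockwise traversal).

160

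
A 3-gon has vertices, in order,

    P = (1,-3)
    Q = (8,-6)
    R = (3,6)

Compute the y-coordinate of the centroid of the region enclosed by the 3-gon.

Apply the shoelace formula. First the cross-terms c_i = x_i·y_{i+1} − x_{i+1}·y_i:
  18, 66, -15  ⇒  2A = 69, A = 34.5.
Then Σ (y_i + y_{i+1})·c_i = -207, so ȳ = -207 / (6·34.5) = -1.

-1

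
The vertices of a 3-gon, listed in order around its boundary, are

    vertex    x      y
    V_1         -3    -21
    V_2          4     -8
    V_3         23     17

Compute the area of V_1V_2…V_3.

V_1→V_2: (-3)(-8) − (4)(-21) = 108
V_2→V_3: (4)(17) − (23)(-8) = 252
V_3→V_1: (23)(-21) − (-3)(17) = -432
Σ = -72
Area = |Σ|/2 = 36.

36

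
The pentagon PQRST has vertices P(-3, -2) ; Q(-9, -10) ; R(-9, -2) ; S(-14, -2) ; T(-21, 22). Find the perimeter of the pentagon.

|PQ| = √((-6)² + (-8)²) = √100 = 10
|QR| = √((0)² + (8)²) = √64 = 8
|RS| = √((-5)² + (0)²) = √25 = 5
|ST| = √((-7)² + (24)²) = √625 = 25
|TP| = √((18)² + (-24)²) = √900 = 30
Perimeter = 10 + 8 + 5 + 25 + 30 = 78.

78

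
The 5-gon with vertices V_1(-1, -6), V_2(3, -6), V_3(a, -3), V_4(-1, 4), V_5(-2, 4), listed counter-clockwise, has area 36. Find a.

Write out the shoelace sum; only the two edges meeting at V_3 involve a:
2·Area = [(3·(-3) − a·(-6)) + (a·4 − (-1)·(-3))] + 44
       = 10·a + 32 = 72
⇒ a = 4.

4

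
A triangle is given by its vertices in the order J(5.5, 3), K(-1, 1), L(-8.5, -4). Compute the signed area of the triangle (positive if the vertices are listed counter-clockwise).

8.75

Apply the surveyor's formula: 2A = Σ (x_i·y_{i+1} − x_{i+1}·y_i), indices taken mod 3.
J→K: (5.5)(1) − (-1)(3) = 8.5
K→L: (-1)(-4) − (-8.5)(1) = 12.5
L→J: (-8.5)(3) − (5.5)(-4) = -3.5
Σ = 17.5
Signed area = Σ/2 = 8.75 (positive ⇒ counter-clockwise traversal).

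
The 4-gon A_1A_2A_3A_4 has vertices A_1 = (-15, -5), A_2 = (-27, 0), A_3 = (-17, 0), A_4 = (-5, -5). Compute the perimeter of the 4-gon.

|A_1A_2| = √((-12)² + (5)²) = √169 = 13
|A_2A_3| = √((10)² + (0)²) = √100 = 10
|A_3A_4| = √((12)² + (-5)²) = √169 = 13
|A_4A_1| = √((-10)² + (0)²) = √100 = 10
Perimeter = 13 + 10 + 13 + 10 = 46.

46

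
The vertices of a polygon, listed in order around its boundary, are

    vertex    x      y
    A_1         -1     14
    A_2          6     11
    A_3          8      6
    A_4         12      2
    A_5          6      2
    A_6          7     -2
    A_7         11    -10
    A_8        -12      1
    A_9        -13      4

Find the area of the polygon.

Apply the shoelace formula: 2A = Σ (x_i·y_{i+1} − x_{i+1}·y_i), indices taken mod 9.
A_1→A_2: (-1)(11) − (6)(14) = -95
A_2→A_3: (6)(6) − (8)(11) = -52
A_3→A_4: (8)(2) − (12)(6) = -56
A_4→A_5: (12)(2) − (6)(2) = 12
A_5→A_6: (6)(-2) − (7)(2) = -26
A_6→A_7: (7)(-10) − (11)(-2) = -48
A_7→A_8: (11)(1) − (-12)(-10) = -109
A_8→A_9: (-12)(4) − (-13)(1) = -35
A_9→A_1: (-13)(14) − (-1)(4) = -178
Σ = -587
Area = |Σ|/2 = 293.5.

293.5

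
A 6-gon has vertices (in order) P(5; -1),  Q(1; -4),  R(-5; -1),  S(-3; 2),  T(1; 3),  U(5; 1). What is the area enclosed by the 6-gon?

44

Apply the shoelace formula: 2A = Σ (x_i·y_{i+1} − x_{i+1}·y_i), indices taken mod 6.
Cross-terms: -19, -21, -13, -11, -14, -10  ⇒  Σ = -88
Area = |Σ|/2 = 44.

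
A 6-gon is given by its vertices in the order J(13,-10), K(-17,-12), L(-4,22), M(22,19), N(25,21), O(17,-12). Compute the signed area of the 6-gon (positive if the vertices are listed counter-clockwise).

-996

Apply Gauss's area formula: 2A = Σ (x_i·y_{i+1} − x_{i+1}·y_i), indices taken mod 6.
Cross-terms: -326, -422, -560, -13, -657, -14  ⇒  Σ = -1992
Signed area = Σ/2 = -996 (negative ⇒ clockwise traversal).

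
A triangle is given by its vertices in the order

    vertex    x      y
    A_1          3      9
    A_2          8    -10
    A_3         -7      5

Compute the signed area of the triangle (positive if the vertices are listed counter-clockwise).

Apply Gauss's area formula: 2A = Σ (x_i·y_{i+1} − x_{i+1}·y_i), indices taken mod 3.
Σ = (-102) + (-30) + (-78) = -210
Signed area = Σ/2 = -105 (negative ⇒ clockwise traversal).

-105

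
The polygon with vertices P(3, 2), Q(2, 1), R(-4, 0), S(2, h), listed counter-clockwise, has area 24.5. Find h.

The doubled signed area Σ (x_i y_{i+1} − x_{i+1} y_i) is linear in h.
With h=0 it equals 7; the coefficient of h is -7 (from the two edges through S).
So -7·h + 7 = 2·24.5 = 49 ⇒ h = -6.

-6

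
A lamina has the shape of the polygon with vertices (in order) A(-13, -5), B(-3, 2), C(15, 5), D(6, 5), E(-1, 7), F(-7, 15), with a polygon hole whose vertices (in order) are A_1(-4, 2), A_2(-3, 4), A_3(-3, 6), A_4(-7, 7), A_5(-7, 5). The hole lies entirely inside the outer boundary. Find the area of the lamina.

Outer boundary:
Apply the surveyor's formula: 2A = Σ (x_i·y_{i+1} − x_{i+1}·y_i), indices taken mod 6.
Cross-terms: -41, -45, 45, 47, 34, 230  ⇒  Σ = 270
Area = |Σ|/2 = 135.
Hole:
A_1→A_2: (-4)(4) − (-3)(2) = -10
A_2→A_3: (-3)(6) − (-3)(4) = -6
A_3→A_4: (-3)(7) − (-7)(6) = 21
A_4→A_5: (-7)(5) − (-7)(7) = 14
A_5→A_1: (-7)(2) − (-4)(5) = 6
Σ = 25
Area = |Σ|/2 = 12.5.
Net area = 135 − 12.5 = 122.5.

122.5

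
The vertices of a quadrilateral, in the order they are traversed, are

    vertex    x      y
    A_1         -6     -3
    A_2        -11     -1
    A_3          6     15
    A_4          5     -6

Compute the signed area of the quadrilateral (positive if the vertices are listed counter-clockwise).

Apply the shoelace (surveyor's) formula: 2A = Σ (x_i·y_{i+1} − x_{i+1}·y_i), indices taken mod 4.
Σ = (-27) + (-159) + (-111) + (-51) = -348
Signed area = Σ/2 = -174 (negative ⇒ clockwise traversal).

-174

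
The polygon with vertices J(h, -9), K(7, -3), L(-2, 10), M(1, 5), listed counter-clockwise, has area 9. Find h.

Write out the shoelace sum; only the two edges meeting at J involve h:
2·Area = [(1·(-9) − h·5) + (h·(-3) − 7·(-9))] + 44
       = -8·h + 98 = 18
⇒ h = 10.

10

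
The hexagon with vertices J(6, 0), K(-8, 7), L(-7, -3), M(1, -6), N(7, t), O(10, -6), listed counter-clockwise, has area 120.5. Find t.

-5

Write out the shoelace sum; only the two edges meeting at N involve t:
2·Area = [(1·t − 7·(-6)) + (7·(-6) − 10·t)] + 196
       = -9·t + 196 = 241
⇒ t = -5.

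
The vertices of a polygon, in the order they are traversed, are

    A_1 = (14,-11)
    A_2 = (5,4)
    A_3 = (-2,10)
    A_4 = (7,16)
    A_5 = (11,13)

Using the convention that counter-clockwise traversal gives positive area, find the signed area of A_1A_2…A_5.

Σ = (111) + (58) + (-102) + (-85) + (-303) = -321
Signed area = Σ/2 = -160.5 (negative ⇒ clockwise traversal).

-160.5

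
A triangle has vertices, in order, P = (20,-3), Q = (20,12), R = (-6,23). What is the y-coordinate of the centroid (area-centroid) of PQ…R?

Apply the shoelace (surveyor's) formula. First the cross-terms c_i = x_i·y_{i+1} − x_{i+1}·y_i:
  300, 532, -442  ⇒  2A = 390, A = 195.
Then Σ (y_i + y_{i+1})·c_i = 12480, so ȳ = 12480 / (6·195) = 32/3.

32/3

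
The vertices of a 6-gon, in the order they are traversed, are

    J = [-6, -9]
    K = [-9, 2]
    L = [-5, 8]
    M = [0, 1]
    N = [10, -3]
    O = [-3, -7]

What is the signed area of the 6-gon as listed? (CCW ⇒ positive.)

Apply the shoelace formula: 2A = Σ (x_i·y_{i+1} − x_{i+1}·y_i), indices taken mod 6.
Cross-terms: -93, -62, -5, -10, -79, -15  ⇒  Σ = -264
Signed area = Σ/2 = -132 (negative ⇒ clockwise traversal).

-132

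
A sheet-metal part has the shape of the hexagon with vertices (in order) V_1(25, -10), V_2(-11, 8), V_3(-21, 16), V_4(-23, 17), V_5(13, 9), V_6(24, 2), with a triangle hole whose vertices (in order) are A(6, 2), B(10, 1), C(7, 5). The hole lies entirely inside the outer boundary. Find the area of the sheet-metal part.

Outer boundary:
V_1→V_2: (25)(8) − (-11)(-10) = 90
V_2→V_3: (-11)(16) − (-21)(8) = -8
V_3→V_4: (-21)(17) − (-23)(16) = 11
V_4→V_5: (-23)(9) − (13)(17) = -428
V_5→V_6: (13)(2) − (24)(9) = -190
V_6→V_1: (24)(-10) − (25)(2) = -290
Σ = -815
Area = |Σ|/2 = 407.5.
Hole:
Apply the surveyor's formula: 2A = Σ (x_i·y_{i+1} − x_{i+1}·y_i), indices taken mod 3.
Cross-terms: -14, 43, -16  ⇒  Σ = 13
Area = |Σ|/2 = 6.5.
Net area = 407.5 − 6.5 = 401.

401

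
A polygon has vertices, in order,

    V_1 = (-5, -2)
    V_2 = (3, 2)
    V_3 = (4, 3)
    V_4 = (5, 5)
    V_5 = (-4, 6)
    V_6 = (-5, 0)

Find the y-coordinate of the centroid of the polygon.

755/276

Apply the surveyor's formula. First the cross-terms c_i = x_i·y_{i+1} − x_{i+1}·y_i:
  -4, 1, 5, 50, 30, 10  ⇒  2A = 92, A = 46.
Then Σ (y_i + y_{i+1})·c_i = 755, so ȳ = 755 / (6·46) = 755/276.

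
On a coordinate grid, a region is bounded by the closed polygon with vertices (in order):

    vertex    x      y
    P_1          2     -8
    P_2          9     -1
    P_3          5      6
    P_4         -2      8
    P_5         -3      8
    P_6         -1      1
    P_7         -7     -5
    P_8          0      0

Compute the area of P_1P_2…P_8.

Apply Gauss's area formula: 2A = Σ (x_i·y_{i+1} − x_{i+1}·y_i), indices taken mod 8.
Σ = (70) + (59) + (52) + (8) + (5) + (12) + (0) + (0) = 206
Area = |Σ|/2 = 103.

103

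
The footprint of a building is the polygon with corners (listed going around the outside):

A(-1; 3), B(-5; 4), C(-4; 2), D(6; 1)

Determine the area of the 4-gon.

10

Apply the shoelace (surveyor's) formula: 2A = Σ (x_i·y_{i+1} − x_{i+1}·y_i), indices taken mod 4.
A→B: (-1)(4) − (-5)(3) = 11
B→C: (-5)(2) − (-4)(4) = 6
C→D: (-4)(1) − (6)(2) = -16
D→A: (6)(3) − (-1)(1) = 19
Σ = 20
Area = |Σ|/2 = 10.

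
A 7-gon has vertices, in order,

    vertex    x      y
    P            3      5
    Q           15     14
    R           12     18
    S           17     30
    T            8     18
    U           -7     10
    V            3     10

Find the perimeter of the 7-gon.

|PQ| = √((12)² + (9)²) = √225 = 15
|QR| = √((-3)² + (4)²) = √25 = 5
|RS| = √((5)² + (12)²) = √169 = 13
|ST| = √((-9)² + (-12)²) = √225 = 15
|TU| = √((-15)² + (-8)²) = √289 = 17
|UV| = √((10)² + (0)²) = √100 = 10
|VP| = √((0)² + (-5)²) = √25 = 5
Perimeter = 15 + 5 + 13 + 15 + 17 + 10 + 5 = 80.

80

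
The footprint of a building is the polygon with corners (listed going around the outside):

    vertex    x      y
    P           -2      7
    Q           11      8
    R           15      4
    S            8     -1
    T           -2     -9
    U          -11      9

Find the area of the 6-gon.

Cross-terms: -93, -76, -47, -74, -117, -59  ⇒  Σ = -466
Area = |Σ|/2 = 233.

233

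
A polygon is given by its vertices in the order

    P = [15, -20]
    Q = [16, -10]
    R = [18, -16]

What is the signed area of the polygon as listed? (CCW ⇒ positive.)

Apply the shoelace (surveyor's) formula: 2A = Σ (x_i·y_{i+1} − x_{i+1}·y_i), indices taken mod 3.
Σ = (170) + (-76) + (-120) = -26
Signed area = Σ/2 = -13 (negative ⇒ clockwise traversal).

-13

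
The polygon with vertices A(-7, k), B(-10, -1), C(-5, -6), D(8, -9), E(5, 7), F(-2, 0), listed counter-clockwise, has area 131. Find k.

-1

The doubled signed area Σ (x_i y_{i+1} − x_{i+1} y_i) is linear in k.
With k=0 it equals 270; the coefficient of k is 8 (from the two edges through A).
So 8·k + 270 = 2·131 = 262 ⇒ k = -1.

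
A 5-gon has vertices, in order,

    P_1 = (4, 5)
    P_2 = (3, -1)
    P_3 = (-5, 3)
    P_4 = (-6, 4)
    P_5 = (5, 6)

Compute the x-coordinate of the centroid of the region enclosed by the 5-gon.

0.25

Apply the shoelace formula. First the cross-terms c_i = x_i·y_{i+1} − x_{i+1}·y_i:
  -19, 4, -2, -56, 1  ⇒  2A = -72, A = -36.
Then Σ (x_i + x_{i+1})·c_i = -54, so x̄ = -54 / (6·(-36)) = 0.25.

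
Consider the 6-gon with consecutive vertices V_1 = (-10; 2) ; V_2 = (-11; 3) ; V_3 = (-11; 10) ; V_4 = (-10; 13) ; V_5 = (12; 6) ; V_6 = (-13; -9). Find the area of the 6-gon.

245

Σ = (-8) + (-77) + (-43) + (-216) + (-30) + (-116) = -490
Area = |Σ|/2 = 245.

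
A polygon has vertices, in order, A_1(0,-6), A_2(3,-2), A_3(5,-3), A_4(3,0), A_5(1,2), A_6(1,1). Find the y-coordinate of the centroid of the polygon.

-137/81

Apply the shoelace (surveyor's) formula. First the cross-terms c_i = x_i·y_{i+1} − x_{i+1}·y_i:
  18, 1, 9, 6, -1, -6  ⇒  2A = 27, A = 13.5.
Then Σ (y_i + y_{i+1})·c_i = -137, so ȳ = -137 / (6·13.5) = -137/81.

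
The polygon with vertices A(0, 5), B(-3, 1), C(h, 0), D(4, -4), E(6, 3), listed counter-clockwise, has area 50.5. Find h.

The doubled signed area Σ (x_i y_{i+1} − x_{i+1} y_i) is linear in h.
With h=0 it equals 81; the coefficient of h is -5 (from the two edges through C).
So -5·h + 81 = 2·50.5 = 101 ⇒ h = -4.

-4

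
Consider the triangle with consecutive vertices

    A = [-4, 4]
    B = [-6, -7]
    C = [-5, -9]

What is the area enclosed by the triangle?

7.5

Apply the shoelace formula: 2A = Σ (x_i·y_{i+1} − x_{i+1}·y_i), indices taken mod 3.
Σ = (52) + (19) + (-56) = 15
Area = |Σ|/2 = 7.5.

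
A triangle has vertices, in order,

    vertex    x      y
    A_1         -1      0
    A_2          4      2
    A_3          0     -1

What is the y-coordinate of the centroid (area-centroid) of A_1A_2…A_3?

Apply the shoelace (surveyor's) formula. First the cross-terms c_i = x_i·y_{i+1} − x_{i+1}·y_i:
  -2, -4, -1  ⇒  2A = -7, A = -3.5.
Then Σ (y_i + y_{i+1})·c_i = -7, so ȳ = -7 / (6·(-3.5)) = 1/3.

1/3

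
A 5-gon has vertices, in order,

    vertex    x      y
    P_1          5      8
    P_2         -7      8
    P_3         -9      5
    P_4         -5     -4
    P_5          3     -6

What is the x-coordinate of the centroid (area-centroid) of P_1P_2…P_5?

-43/29

Apply the shoelace formula. First the cross-terms c_i = x_i·y_{i+1} − x_{i+1}·y_i:
  96, 37, 61, 42, 54  ⇒  2A = 290, A = 145.
Then Σ (x_i + x_{i+1})·c_i = -1290, so x̄ = -1290 / (6·145) = -43/29.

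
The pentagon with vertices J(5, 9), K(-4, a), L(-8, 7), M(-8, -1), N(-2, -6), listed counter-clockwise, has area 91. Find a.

4

Write out the shoelace sum; only the two edges meeting at K involve a:
2·Area = [(5·a − (-4)·9) + ((-4)·7 − (-8)·a)] + 122
       = 13·a + 130 = 182
⇒ a = 4.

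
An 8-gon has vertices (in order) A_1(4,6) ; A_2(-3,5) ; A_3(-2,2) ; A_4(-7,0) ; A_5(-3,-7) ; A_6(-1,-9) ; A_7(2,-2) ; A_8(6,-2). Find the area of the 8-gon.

Apply Gauss's area formula: 2A = Σ (x_i·y_{i+1} − x_{i+1}·y_i), indices taken mod 8.
Cross-terms: 38, 4, 14, 49, 20, 20, 8, 44  ⇒  Σ = 197
Area = |Σ|/2 = 98.5.

98.5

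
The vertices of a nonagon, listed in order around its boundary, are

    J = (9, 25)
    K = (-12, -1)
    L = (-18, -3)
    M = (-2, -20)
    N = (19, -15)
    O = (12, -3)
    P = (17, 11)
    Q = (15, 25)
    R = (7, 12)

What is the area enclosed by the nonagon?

Cross-terms: 291, 18, 354, 410, 123, 183, 260, 5, 67  ⇒  Σ = 1711
Area = |Σ|/2 = 855.5.

855.5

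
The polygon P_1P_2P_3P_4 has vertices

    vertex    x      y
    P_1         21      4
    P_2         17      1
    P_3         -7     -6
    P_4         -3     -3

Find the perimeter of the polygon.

|P_1P_2| = √((-4)² + (-3)²) = √25 = 5
|P_2P_3| = √((-24)² + (-7)²) = √625 = 25
|P_3P_4| = √((4)² + (3)²) = √25 = 5
|P_4P_1| = √((24)² + (7)²) = √625 = 25
Perimeter = 5 + 25 + 5 + 25 = 60.

60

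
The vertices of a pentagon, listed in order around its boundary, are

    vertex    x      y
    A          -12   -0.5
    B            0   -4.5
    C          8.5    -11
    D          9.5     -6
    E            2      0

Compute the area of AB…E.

78.375

Σ = (54) + (38.25) + (53.5) + (12) + (-1) = 156.75
Area = |Σ|/2 = 78.375.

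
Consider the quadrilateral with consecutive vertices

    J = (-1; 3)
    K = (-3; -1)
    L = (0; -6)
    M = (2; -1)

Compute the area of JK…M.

22.5

Apply the surveyor's formula: 2A = Σ (x_i·y_{i+1} − x_{i+1}·y_i), indices taken mod 4.
Cross-terms: 10, 18, 12, 5  ⇒  Σ = 45
Area = |Σ|/2 = 22.5.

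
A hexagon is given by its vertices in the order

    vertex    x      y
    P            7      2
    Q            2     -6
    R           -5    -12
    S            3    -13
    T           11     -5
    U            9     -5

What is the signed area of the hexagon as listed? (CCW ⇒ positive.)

Apply the shoelace formula: 2A = Σ (x_i·y_{i+1} − x_{i+1}·y_i), indices taken mod 6.
Cross-terms: -46, -54, 101, 128, -10, 53  ⇒  Σ = 172
Signed area = Σ/2 = 86 (positive ⇒ counter-clockwise traversal).

86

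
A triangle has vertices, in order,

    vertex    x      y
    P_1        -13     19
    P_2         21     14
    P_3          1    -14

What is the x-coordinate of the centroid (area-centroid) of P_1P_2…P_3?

3

Apply the shoelace formula. First the cross-terms c_i = x_i·y_{i+1} − x_{i+1}·y_i:
  -581, -308, -163  ⇒  2A = -1052, A = -526.
Then Σ (x_i + x_{i+1})·c_i = -9468, so x̄ = -9468 / (6·(-526)) = 3.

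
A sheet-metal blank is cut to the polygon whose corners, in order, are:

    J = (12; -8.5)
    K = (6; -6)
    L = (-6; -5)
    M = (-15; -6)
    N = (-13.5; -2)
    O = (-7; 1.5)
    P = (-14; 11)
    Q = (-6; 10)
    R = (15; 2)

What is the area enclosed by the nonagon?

327.375

Σ = (-21) + (-66) + (-39) + (-51) + (-34.25) + (-56) + (-74) + (-162) + (-151.5) = -654.75
Area = |Σ|/2 = 327.375.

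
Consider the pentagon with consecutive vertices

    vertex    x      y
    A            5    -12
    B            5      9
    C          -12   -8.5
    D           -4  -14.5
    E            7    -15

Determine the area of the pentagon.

231.5

Apply the surveyor's formula: 2A = Σ (x_i·y_{i+1} − x_{i+1}·y_i), indices taken mod 5.
Cross-terms: 105, 65.5, 140, 161.5, -9  ⇒  Σ = 463
Area = |Σ|/2 = 231.5.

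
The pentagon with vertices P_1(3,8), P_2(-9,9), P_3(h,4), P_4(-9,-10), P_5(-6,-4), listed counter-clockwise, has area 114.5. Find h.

-10

Write out the shoelace sum; only the two edges meeting at P_3 involve h:
2·Area = [((-9)·4 − h·9) + (h·(-10) − (-9)·4)] + 39
       = -19·h + 39 = 229
⇒ h = -10.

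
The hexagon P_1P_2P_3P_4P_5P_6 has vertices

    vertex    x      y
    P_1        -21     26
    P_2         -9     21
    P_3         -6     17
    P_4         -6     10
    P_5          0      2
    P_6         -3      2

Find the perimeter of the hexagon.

|P_1P_2| = √((12)² + (-5)²) = √169 = 13
|P_2P_3| = √((3)² + (-4)²) = √25 = 5
|P_3P_4| = √((0)² + (-7)²) = √49 = 7
|P_4P_5| = √((6)² + (-8)²) = √100 = 10
|P_5P_6| = √((-3)² + (0)²) = √9 = 3
|P_6P_1| = √((-18)² + (24)²) = √900 = 30
Perimeter = 13 + 5 + 7 + 10 + 3 + 30 = 68.

68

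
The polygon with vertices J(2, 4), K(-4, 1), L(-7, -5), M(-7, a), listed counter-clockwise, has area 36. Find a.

-10

The doubled signed area Σ (x_i y_{i+1} − x_{i+1} y_i) is linear in a.
With a=0 it equals -18; the coefficient of a is -9 (from the two edges through M).
So -9·a + -18 = 2·36 = 72 ⇒ a = -10.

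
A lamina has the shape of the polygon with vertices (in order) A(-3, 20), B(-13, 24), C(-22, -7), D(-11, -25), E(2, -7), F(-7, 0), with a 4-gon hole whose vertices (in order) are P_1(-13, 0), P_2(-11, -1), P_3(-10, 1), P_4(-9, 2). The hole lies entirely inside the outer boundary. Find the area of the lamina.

605.5

Outer boundary:
Σ = (188) + (619) + (473) + (127) + (-49) + (-140) = 1218
Area = |Σ|/2 = 609.
Hole:
Σ = (13) + (-21) + (-11) + (26) = 7
Area = |Σ|/2 = 3.5.
Net area = 609 − 3.5 = 605.5.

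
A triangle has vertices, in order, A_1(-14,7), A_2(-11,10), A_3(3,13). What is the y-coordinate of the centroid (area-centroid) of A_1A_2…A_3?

10

Apply the shoelace formula. First the cross-terms c_i = x_i·y_{i+1} − x_{i+1}·y_i:
  -63, -173, 203  ⇒  2A = -33, A = -16.5.
Then Σ (y_i + y_{i+1})·c_i = -990, so ȳ = -990 / (6·(-16.5)) = 10.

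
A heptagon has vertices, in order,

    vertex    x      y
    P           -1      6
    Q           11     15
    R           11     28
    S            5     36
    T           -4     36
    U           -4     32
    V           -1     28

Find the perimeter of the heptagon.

|PQ| = √((12)² + (9)²) = √225 = 15
|QR| = √((0)² + (13)²) = √169 = 13
|RS| = √((-6)² + (8)²) = √100 = 10
|ST| = √((-9)² + (0)²) = √81 = 9
|TU| = √((0)² + (-4)²) = √16 = 4
|UV| = √((3)² + (-4)²) = √25 = 5
|VP| = √((0)² + (-22)²) = √484 = 22
Perimeter = 15 + 13 + 10 + 9 + 4 + 5 + 22 = 78.

78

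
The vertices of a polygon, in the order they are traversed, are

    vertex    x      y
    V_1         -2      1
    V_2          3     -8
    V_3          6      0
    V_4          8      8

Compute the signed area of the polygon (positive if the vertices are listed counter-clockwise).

Apply Gauss's area formula: 2A = Σ (x_i·y_{i+1} − x_{i+1}·y_i), indices taken mod 4.
Σ = (13) + (48) + (48) + (24) = 133
Signed area = Σ/2 = 66.5 (positive ⇒ counter-clockwise traversal).

66.5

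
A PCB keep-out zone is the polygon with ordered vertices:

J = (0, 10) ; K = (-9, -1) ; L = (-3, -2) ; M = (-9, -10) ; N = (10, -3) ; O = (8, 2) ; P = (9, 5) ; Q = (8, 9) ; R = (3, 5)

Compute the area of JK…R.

Σ = (90) + (15) + (12) + (127) + (44) + (22) + (41) + (13) + (30) = 394
Area = |Σ|/2 = 197.

197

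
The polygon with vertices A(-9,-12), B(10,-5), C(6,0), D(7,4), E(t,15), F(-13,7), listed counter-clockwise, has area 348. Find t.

The doubled signed area Σ (x_i y_{i+1} − x_{i+1} y_i) is linear in t.
With t=0 it equals 738; the coefficient of t is 3 (from the two edges through E).
So 3·t + 738 = 2·348 = 696 ⇒ t = -14.

-14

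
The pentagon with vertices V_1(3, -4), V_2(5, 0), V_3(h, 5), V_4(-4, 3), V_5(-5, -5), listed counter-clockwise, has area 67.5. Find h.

Write out the shoelace sum; only the two edges meeting at V_3 involve h:
2·Area = [(5·5 − h·0) + (h·3 − (-4)·5)] + 90
       = 3·h + 135 = 135
⇒ h = 0.

0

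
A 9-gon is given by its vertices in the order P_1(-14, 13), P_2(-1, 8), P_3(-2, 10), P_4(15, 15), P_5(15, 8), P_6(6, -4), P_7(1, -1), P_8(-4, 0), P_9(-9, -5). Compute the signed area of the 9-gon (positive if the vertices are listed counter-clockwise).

Cross-terms: -99, 6, -180, -105, -108, -2, -4, 20, -187  ⇒  Σ = -659
Signed area = Σ/2 = -329.5 (negative ⇒ clockwise traversal).

-329.5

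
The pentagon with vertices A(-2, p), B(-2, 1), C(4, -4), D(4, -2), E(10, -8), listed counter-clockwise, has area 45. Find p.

9

Write out the shoelace sum; only the two edges meeting at A involve p:
2·Area = [(10·p − (-2)·(-8)) + ((-2)·1 − (-2)·p)] + 0
       = 12·p + -18 = 90
⇒ p = 9.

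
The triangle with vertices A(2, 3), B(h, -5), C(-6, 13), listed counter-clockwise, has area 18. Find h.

12

The doubled signed area Σ (x_i y_{i+1} − x_{i+1} y_i) is linear in h.
With h=0 it equals -84; the coefficient of h is 10 (from the two edges through B).
So 10·h + -84 = 2·18 = 36 ⇒ h = 12.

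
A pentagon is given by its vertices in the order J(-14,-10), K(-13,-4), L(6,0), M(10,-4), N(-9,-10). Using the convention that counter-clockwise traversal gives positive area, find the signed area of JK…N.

-130

Apply the shoelace formula: 2A = Σ (x_i·y_{i+1} − x_{i+1}·y_i), indices taken mod 5.
J→K: (-14)(-4) − (-13)(-10) = -74
K→L: (-13)(0) − (6)(-4) = 24
L→M: (6)(-4) − (10)(0) = -24
M→N: (10)(-10) − (-9)(-4) = -136
N→J: (-9)(-10) − (-14)(-10) = -50
Σ = -260
Signed area = Σ/2 = -130 (negative ⇒ clockwise traversal).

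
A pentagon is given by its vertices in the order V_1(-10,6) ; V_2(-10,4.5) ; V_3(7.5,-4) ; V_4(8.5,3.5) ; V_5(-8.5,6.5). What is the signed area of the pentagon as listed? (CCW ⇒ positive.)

Apply Gauss's area formula: 2A = Σ (x_i·y_{i+1} − x_{i+1}·y_i), indices taken mod 5.
V_1→V_2: (-10)(4.5) − (-10)(6) = 15
V_2→V_3: (-10)(-4) − (7.5)(4.5) = 6.25
V_3→V_4: (7.5)(3.5) − (8.5)(-4) = 60.25
V_4→V_5: (8.5)(6.5) − (-8.5)(3.5) = 85
V_5→V_1: (-8.5)(6) − (-10)(6.5) = 14
Σ = 180.5
Signed area = Σ/2 = 90.25 (positive ⇒ counter-clockwise traversal).

90.25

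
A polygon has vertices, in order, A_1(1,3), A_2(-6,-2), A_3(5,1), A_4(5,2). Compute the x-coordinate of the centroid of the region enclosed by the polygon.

22/57

Apply Gauss's area formula. First the cross-terms c_i = x_i·y_{i+1} − x_{i+1}·y_i:
  16, 4, 5, 13  ⇒  2A = 38, A = 19.
Then Σ (x_i + x_{i+1})·c_i = 44, so x̄ = 44 / (6·19) = 22/57.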